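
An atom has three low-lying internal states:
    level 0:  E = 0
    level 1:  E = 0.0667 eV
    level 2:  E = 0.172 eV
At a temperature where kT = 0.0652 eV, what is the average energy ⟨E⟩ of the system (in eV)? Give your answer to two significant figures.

Eᵢ/kT = 0, 1.023, 2.638.
Z = Σ e^(−Eᵢ/kT) = e^(−0) + e^(−1.023) + e^(−2.638) = 1.000 + 0.3595 + 0.07150 = 1.431.
⟨E⟩ = Σ Eᵢ e^(−Eᵢ/kT) / Z = (0·1.000 + 0.0667·0.3595 + 0.172·0.07150) / 1.431 = 0.025 eV.

0.025 eV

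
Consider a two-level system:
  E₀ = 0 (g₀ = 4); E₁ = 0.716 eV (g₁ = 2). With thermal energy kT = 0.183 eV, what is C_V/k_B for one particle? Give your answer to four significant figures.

Eᵢ/kT = 0, 3.91257.
Z = Σ gᵢe^(−Eᵢ/kT) = 4·e^(−0) + 2·e^(−3.91257) = 4.00000 + 0.0399781 = 4.03998.
⟨E⟩ = 0.00708526 eV, ⟨E²⟩ = 0.00507305 eV².
C_V/k_B = (⟨E²⟩ − ⟨E⟩²)/(kT)² = (0.00507305 − 0.0000502009)/0.0334890 = 0.1500.

0.1500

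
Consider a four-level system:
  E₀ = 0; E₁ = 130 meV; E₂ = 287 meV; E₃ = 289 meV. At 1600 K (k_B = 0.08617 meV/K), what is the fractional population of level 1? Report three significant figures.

0.238

k_BT = 0.08617 × 1600 K = 137.87 meV.
Eᵢ/kT = 0, 0.94292, 2.0817, 2.0962.
Z = Σ e^(−Eᵢ/kT) = e^(−0) + e^(−0.94292) + e^(−2.0817) + e^(−2.0962) = 1.0000 + 0.38949 + 0.12472 + 0.12292 = 1.6371.
P₁ = e^(−E₁/kT) / Z = 0.38949/1.6371 = 0.238.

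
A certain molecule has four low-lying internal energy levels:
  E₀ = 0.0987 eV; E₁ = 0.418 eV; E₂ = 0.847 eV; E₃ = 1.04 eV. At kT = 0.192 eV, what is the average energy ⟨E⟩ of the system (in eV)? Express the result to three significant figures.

Eᵢ/kT = 0.51406, 2.1771, 4.4115, 5.4167.
Z = Σ e^(−Eᵢ/kT) = e^(−0.51406) + e^(−2.1771) + e^(−4.4115) + e^(−5.4167) = 0.59806 + 0.11337 + 0.012137 + 0.0044418 = 0.72801.
⟨E⟩ = Σ Eᵢ e^(−Eᵢ/kT) / Z = (0.0987·0.59806 + 0.418·0.11337 + 0.847·0.012137 + 1.04·0.0044418) / 0.72801 = 0.167 eV.

0.167 eV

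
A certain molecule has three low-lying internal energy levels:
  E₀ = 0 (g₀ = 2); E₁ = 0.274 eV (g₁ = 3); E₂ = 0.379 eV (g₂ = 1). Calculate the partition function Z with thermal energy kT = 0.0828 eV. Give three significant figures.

Eᵢ/kT = 0, 3.3092, 4.5773.
Z = Σ gᵢe^(−Eᵢ/kT) = 2·e^(−0) + 3·e^(−3.3092) + 1·e^(−4.5773) = 2.0000 + 0.10964 + 0.010283 = 2.1199.

Z = 2.12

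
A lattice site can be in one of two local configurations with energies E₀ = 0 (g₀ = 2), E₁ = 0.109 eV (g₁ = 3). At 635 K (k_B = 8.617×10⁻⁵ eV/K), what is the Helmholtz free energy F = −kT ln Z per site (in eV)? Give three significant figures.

k_BT = 8.617×10⁻⁵ × 635 K = 0.054718 eV.
Eᵢ/kT = 0, 1.9920.
Z = Σ gᵢe^(−Eᵢ/kT) = 2·e^(−0) + 3·e^(−1.9920) = 2.0000 + 0.40927 = 2.4093.
F = −kT ln Z = −0.054718 × ln(2.4093) = −0.054718 × 0.87934 = -0.0481 eV.

-0.0481 eV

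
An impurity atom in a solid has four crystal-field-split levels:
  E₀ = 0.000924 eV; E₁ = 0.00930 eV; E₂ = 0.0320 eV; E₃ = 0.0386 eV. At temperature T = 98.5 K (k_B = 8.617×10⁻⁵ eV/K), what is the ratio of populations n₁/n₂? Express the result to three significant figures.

14.5

k_BT = 8.617×10⁻⁵ × 98.5 K = 0.0084877 eV.
n₁/n₂ = exp[−(E₁−E₂)/kT] = exp(−(-0.02270 eV)/(0.0084877 eV)) = exp(2.6745) = 14.5.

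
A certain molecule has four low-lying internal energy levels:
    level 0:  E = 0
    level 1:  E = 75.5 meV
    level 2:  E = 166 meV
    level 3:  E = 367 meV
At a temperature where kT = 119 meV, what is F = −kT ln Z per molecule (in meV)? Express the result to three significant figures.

Eᵢ/kT = 0, 0.63445, 1.3950, 3.0840.
Z = Σ e^(−Eᵢ/kT) = e^(−0) + e^(−0.63445) + e^(−1.3950) + e^(−3.0840) = 1.0000 + 0.53023 + 0.24783 + 0.045776 = 1.8238.
F = −kT ln Z = −119 × ln(1.8238) = −119 × 0.60092 = -71.5 meV.

-71.5 meV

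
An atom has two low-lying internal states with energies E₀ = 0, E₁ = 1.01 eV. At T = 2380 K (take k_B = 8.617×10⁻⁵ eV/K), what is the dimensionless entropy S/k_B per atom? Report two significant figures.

k_BT = 8.617×10⁻⁵ × 2380 K = 0.2051 eV.
Eᵢ/kT = 0, 4.924.
Z = Σ e^(−Eᵢ/kT) = e^(−0) + e^(−4.924) = 1.000 + 0.007270 = 1.007.
⟨E⟩ = Σ EᵢPᵢ = 0.007292 eV.
S/k_B = ln Z + ⟨E⟩/kT = ln(1.007) + 0.007292/0.2051 = 0.006976 + 0.03555 = 0.043.

0.043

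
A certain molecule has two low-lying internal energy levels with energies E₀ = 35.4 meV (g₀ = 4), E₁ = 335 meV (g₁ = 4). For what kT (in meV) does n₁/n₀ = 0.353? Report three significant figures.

288 meV

n₁/n₀ = (g₁/g₀) exp[−(E₁−E₀)/kT] = 0.353.
⇒ (E₁−E₀)/kT = ln((4/4)/0.353) = ln(2.8329) = 1.0413.
kT = 299.6 meV / 1.0413 = 288 meV.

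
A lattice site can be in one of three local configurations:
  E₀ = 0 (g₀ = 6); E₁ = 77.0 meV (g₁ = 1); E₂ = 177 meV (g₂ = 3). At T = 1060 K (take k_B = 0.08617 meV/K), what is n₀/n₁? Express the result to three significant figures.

k_BT = 0.08617 × 1060 K = 91.340 meV.
n₀/n₁ = (g₀/g₁) exp[−(E₀−E₁)/kT] = (6/1) × exp(−(-77.0 meV)/(91.340 meV)) = (6/1) × exp(0.84300) = 13.9.

13.9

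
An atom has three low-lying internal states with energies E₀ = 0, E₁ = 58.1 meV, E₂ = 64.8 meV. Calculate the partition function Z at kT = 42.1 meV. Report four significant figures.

Z = 1.466

Eᵢ/kT = 0, 1.38005, 1.53919.
Z = Σ e^(−Eᵢ/kT) = e^(−0) + e^(−1.38005) + e^(−1.53919) = 1.00000 + 0.251566 + 0.214555 = 1.46612.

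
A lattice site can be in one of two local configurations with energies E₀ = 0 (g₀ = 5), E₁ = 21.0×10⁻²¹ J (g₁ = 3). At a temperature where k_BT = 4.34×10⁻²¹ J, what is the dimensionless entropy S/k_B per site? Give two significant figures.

Eᵢ/kT = 0, 4.839.
Z = Σ gᵢe^(−Eᵢ/kT) = 5·e^(−0) + 3·e^(−4.839) = 5.000 + 0.02374 = 5.024.
⟨E⟩ = Σ EᵢPᵢ = 0.09923 ×10⁻²¹ J.
S/k_B = ln Z + ⟨E⟩/kT = ln(5.024) + 0.09923/4.34 = 1.614 + 0.02286 = 1.6.

1.6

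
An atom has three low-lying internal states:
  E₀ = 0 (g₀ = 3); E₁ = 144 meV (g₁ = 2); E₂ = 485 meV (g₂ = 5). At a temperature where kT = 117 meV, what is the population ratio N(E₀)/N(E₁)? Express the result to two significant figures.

5.1

n₀/n₁ = (g₀/g₁) exp[−(E₀−E₁)/kT] = (3/2) × exp(−(-144 meV)/(117 meV)) = (3/2) × exp(1.231) = 5.1.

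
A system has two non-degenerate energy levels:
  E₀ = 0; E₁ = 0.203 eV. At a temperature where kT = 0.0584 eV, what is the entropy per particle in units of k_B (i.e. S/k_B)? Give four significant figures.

Eᵢ/kT = 0, 3.47603.
Z = Σ e^(−Eᵢ/kT) = e^(−0) + e^(−3.47603) = 1.00000 + 0.0309300 = 1.03093.
⟨E⟩ = Σ EᵢPᵢ = 0.00609041 eV.
S/k_B = ln Z + ⟨E⟩/kT = ln(1.03093) + 0.00609041/0.0584 = 0.0304613 + 0.104288 = 0.1347.

0.1347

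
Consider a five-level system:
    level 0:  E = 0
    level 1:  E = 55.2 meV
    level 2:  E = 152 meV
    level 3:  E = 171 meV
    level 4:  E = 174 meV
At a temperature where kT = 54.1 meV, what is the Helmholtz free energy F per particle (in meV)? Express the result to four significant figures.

Eᵢ/kT = 0, 1.02033, 2.80961, 3.16081, 3.21627.
Z = Σ e^(−Eᵢ/kT) = e^(−0) + e^(−1.02033) + e^(−2.80961) + e^(−3.16081) + e^(−3.21627) = 1.00000 + 0.360476 + 0.0602285 + 0.0423914 + 0.0401044 = 1.50320.
F = −kT ln Z = −54.1 × ln(1.50320) = −54.1 × 0.407596 = -22.05 meV.

-22.05 meV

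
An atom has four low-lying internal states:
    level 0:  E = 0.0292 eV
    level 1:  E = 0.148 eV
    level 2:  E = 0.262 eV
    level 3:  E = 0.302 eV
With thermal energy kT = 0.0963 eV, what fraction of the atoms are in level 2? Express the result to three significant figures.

Eᵢ/kT = 0.30322, 1.5369, 2.7207, 3.1360.
Z = Σ e^(−Eᵢ/kT) = e^(−0.30322) + e^(−1.5369) + e^(−2.7207) + e^(−3.1360) = 0.73844 + 0.21505 + 0.065829 + 0.043456 = 1.0628.
P₂ = e^(−E₂/kT) / Z = 0.065829/1.0628 = 0.0619.

0.0619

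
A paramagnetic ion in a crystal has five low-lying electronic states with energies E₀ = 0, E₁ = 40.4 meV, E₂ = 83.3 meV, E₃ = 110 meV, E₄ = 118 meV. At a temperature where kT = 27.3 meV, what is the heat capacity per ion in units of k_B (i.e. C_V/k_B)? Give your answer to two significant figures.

Eᵢ/kT = 0, 1.480, 3.051, 4.029, 4.322.
Z = Σ e^(−Eᵢ/kT) = e^(−0) + e^(−1.480) + e^(−3.051) + e^(−4.029) + e^(−4.322) = 1.000 + 0.2276 + 0.04731 + 0.01779 + 0.01327 = 1.306.
⟨E⟩ = 12.76 meV, ⟨E²⟩ = 842.1 meV².
C_V/k_B = (⟨E²⟩ − ⟨E⟩²)/(kT)² = (842.1 − 162.8)/745.3 = 0.91.

0.91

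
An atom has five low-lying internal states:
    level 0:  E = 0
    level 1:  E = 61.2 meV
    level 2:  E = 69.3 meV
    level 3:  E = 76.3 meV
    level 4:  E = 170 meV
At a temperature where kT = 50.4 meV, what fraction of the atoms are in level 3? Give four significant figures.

Eᵢ/kT = 0, 1.21429, 1.37500, 1.51389, 3.37302.
Z = Σ e^(−Eᵢ/kT) = e^(−0) + e^(−1.21429) + e^(−1.37500) + e^(−1.51389) + e^(−3.37302) = 1.00000 + 0.296921 + 0.252840 + 0.220052 + 0.0342859 = 1.80410.
P₃ = e^(−E₃/kT) / Z = 0.220052/1.80410 = 0.1220.

0.1220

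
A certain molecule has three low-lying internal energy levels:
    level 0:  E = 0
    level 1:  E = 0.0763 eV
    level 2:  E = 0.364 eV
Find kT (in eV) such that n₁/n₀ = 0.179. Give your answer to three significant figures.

n₁/n₀ = exp[−(E₁−E₀)/kT] = 0.179.
⇒ (E₁−E₀)/kT = ln(1/0.179) = ln(5.5866) = 1.7204.
kT = 0.0763 eV / 1.7204 = 0.0444 eV.

0.0444 eV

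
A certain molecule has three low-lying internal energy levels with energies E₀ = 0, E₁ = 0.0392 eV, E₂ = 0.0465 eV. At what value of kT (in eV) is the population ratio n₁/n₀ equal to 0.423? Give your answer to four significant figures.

0.04556 eV

n₁/n₀ = exp[−(E₁−E₀)/kT] = 0.423.
⇒ (E₁−E₀)/kT = ln(1/0.423) = ln(2.36407) = 0.860385.
kT = 0.0392 eV / 0.860385 = 0.04556 eV.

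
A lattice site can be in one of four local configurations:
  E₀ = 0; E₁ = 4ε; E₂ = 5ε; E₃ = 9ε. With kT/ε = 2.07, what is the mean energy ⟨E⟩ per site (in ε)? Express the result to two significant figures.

0.92 ε

Eᵢ/kT = 0, 1.932, 2.415, 4.348.
Z = Σ e^(−Eᵢ/kT) = e^(−0) + e^(−1.932) + e^(−2.415) + e^(−4.348) = 1.000 + 0.1449 + 0.08937 + 0.01293 = 1.247.
⟨E⟩ = Σ Eᵢ e^(−Eᵢ/kT) / Z = (0·1.000 + 4·0.1449 + 5·0.08937 + 9·0.01293) / 1.247 = 0.92 ε.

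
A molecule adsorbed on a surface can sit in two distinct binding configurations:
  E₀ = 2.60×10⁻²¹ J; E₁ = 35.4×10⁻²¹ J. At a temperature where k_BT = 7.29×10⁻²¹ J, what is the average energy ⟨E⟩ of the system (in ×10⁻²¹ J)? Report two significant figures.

Eᵢ/kT = 0.3567, 4.856.
Z = Σ e^(−Eᵢ/kT) = e^(−0.3567) + e^(−4.856) = 0.7000 + 0.007782 = 0.7078.
⟨E⟩ = Σ Eᵢ e^(−Eᵢ/kT) / Z = (2.60·0.7000 + 35.4·0.007782) / 0.7078 = 3.0 ×10⁻²¹ J.

3.0 ×10⁻²¹ J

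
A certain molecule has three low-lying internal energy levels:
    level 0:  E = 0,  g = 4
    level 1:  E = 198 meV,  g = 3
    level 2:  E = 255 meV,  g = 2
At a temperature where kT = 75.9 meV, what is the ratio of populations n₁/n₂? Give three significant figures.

n₁/n₂ = (g₁/g₂) exp[−(E₁−E₂)/kT] = (3/2) × exp(−(-57 meV)/(75.9 meV)) = (3/2) × exp(0.75099) = 3.18.

3.18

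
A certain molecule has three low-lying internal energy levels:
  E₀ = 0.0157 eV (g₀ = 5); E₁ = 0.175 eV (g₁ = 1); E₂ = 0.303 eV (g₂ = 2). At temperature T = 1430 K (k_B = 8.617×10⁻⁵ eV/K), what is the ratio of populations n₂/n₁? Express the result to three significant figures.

k_BT = 8.617×10⁻⁵ × 1430 K = 0.12322 eV.
n₂/n₁ = (g₂/g₁) exp[−(E₂−E₁)/kT] = (2/1) × exp(−(0.128 eV)/(0.12322 eV)) = (2/1) × exp(-1.0388) = 0.708.

0.708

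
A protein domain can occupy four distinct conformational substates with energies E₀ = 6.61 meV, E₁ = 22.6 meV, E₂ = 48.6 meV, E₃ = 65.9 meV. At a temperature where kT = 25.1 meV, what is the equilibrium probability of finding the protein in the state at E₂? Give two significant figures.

0.10

Eᵢ/kT = 0.2633, 0.9004, 1.936, 2.625.
Z = Σ e^(−Eᵢ/kT) = e^(−0.2633) + e^(−0.9004) + e^(−1.936) + e^(−2.625) = 0.7685 + 0.4064 + 0.1443 + 0.07244 = 1.392.
P₂ = e^(−E₂/kT) / Z = 0.1443/1.392 = 0.10.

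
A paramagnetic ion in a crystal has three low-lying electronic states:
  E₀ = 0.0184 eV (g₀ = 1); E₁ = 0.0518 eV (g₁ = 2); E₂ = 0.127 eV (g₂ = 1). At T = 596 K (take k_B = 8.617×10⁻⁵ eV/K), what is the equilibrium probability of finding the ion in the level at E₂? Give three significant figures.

k_BT = 8.617×10⁻⁵ × 596 K = 0.051357 eV.
Eᵢ/kT = 0.35828, 1.0086, 2.4729.
Z = Σ gᵢe^(−Eᵢ/kT) = 1·e^(−0.35828) + 2·e^(−1.0086) + 1·e^(−2.4729) = 0.69888 + 0.72946 + 0.084340 = 1.5127.
P₂ = g₂ e^(−E₂/kT) / Z = 0.084340/1.5127 = 0.0558.

0.0558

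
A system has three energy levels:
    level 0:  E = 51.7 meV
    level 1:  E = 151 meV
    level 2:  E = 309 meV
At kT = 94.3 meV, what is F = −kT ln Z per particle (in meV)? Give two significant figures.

Eᵢ/kT = 0.5483, 1.601, 3.277.
Z = Σ e^(−Eᵢ/kT) = e^(−0.5483) + e^(−1.601) + e^(−3.277) = 0.5779 + 0.2017 + 0.03774 = 0.8173.
F = −kT ln Z = −94.3 × ln(0.8173) = −94.3 × -0.2017 = 19 meV.

19 meV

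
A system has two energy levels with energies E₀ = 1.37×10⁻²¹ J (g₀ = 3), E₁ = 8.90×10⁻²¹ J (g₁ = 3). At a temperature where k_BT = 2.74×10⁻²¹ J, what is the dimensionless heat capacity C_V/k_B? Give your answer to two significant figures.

0.43

Eᵢ/kT = 0.5000, 3.248.
Z = Σ gᵢe^(−Eᵢ/kT) = 3·e^(−0.5000) + 3·e^(−3.248) = 1.820 + 0.1166 = 1.937.
⟨E⟩ = 1.823, ⟨E²⟩ = 6.532.
C_V/k_B = (⟨E²⟩ − ⟨E⟩²)/(kT)² = (6.532 − 3.323)/7.508 = 0.43.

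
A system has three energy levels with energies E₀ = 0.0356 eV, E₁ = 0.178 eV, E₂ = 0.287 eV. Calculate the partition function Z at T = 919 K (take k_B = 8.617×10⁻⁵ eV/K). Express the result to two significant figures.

Z = 0.77

k_BT = 8.617×10⁻⁵ × 919 K = 0.07919 eV.
Eᵢ/kT = 0.4496, 2.248, 3.624.
Z = Σ e^(−Eᵢ/kT) = e^(−0.4496) + e^(−2.248) + e^(−3.624) = 0.6379 + 0.1056 + 0.02668 = 0.7702.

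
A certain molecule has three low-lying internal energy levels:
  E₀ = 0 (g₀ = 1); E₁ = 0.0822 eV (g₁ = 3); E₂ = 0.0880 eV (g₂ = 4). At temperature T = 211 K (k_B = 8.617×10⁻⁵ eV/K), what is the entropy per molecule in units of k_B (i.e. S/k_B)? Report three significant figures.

k_BT = 8.617×10⁻⁵ × 211 K = 0.018182 eV.
Eᵢ/kT = 0, 4.5210, 4.8400.
Z = Σ gᵢe^(−Eᵢ/kT) = 1·e^(−0) + 3·e^(−4.5210) + 4·e^(−4.8400) = 1.0000 + 0.032634 + 0.031628 = 1.0643.
⟨E⟩ = Σ EᵢPᵢ = 0.0051356 eV.
S/k_B = ln Z + ⟨E⟩/kT = ln(1.0643) + 0.0051356/0.018182 = 0.062317 + 0.28246 = 0.345.

0.345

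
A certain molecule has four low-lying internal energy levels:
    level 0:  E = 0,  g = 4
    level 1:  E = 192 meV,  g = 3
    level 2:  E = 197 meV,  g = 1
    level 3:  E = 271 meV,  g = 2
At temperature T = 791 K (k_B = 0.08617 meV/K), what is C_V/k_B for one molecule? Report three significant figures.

0.544

k_BT = 0.08617 × 791 K = 68.160 meV.
Eᵢ/kT = 0, 2.8169, 2.8903, 3.9759.
Z = Σ gᵢe^(−Eᵢ/kT) = 4·e^(−0) + 3·e^(−2.8169) + 1·e^(−2.8903) + 2·e^(−3.9759) = 4.0000 + 0.17937 + 0.055560 + 0.037525 = 4.2725.
⟨E⟩ = 13.003 meV, ⟨E²⟩ = 2697.3 meV².
C_V/k_B = (⟨E²⟩ − ⟨E⟩²)/(kT)² = (2697.3 − 169.08)/4645.8 = 0.544.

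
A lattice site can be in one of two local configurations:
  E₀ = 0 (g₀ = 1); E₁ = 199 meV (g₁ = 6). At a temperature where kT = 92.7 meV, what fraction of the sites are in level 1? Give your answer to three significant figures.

0.412

Eᵢ/kT = 0, 2.1467.
Z = Σ gᵢe^(−Eᵢ/kT) = 1·e^(−0) + 6·e^(−2.1467) = 1.0000 + 0.70122 = 1.7012.
P₁ = g₁ e^(−E₁/kT) / Z = 0.70122/1.7012 = 0.412.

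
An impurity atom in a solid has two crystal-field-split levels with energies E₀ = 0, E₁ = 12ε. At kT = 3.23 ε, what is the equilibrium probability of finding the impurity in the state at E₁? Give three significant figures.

0.0238

Eᵢ/kT = 0, 3.7152.
Z = Σ e^(−Eᵢ/kT) = e^(−0) + e^(−3.7152) = 1.0000 + 0.024351 = 1.0244.
P₁ = e^(−E₁/kT) / Z = 0.024351/1.0244 = 0.0238.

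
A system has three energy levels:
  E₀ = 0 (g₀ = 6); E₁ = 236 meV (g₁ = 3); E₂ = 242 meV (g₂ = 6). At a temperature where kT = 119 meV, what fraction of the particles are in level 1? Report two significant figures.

0.057

Eᵢ/kT = 0, 1.983, 2.034.
Z = Σ gᵢe^(−Eᵢ/kT) = 6·e^(−0) + 3·e^(−1.983) + 6·e^(−2.034) = 6.000 + 0.4130 + 0.7849 = 7.198.
P₁ = g₁ e^(−E₁/kT) / Z = 0.4130/7.198 = 0.057.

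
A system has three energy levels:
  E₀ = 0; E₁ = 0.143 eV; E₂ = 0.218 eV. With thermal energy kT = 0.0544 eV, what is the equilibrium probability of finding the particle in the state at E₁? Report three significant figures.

0.0662

Eᵢ/kT = 0, 2.6287, 4.0074.
Z = Σ e^(−Eᵢ/kT) = e^(−0) + e^(−2.6287) + e^(−4.0074) = 1.0000 + 0.072172 + 0.018181 = 1.0904.
P₁ = e^(−E₁/kT) / Z = 0.072172/1.0904 = 0.0662.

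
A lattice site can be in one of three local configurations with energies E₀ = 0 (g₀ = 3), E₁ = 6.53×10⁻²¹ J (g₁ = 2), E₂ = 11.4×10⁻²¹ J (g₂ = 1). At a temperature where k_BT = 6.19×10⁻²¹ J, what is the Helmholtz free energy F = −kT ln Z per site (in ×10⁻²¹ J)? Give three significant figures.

Eᵢ/kT = 0, 1.0549, 1.8417.
Z = Σ gᵢe^(−Eᵢ/kT) = 3·e^(−0) + 2·e^(−1.0549) + 1·e^(−1.8417) = 3.0000 + 0.69645 + 0.15855 = 3.8550.
F = −kT ln Z = −6.19 × ln(3.8550) = −6.19 × 1.3494 = -8.35 ×10⁻²¹ J.

-8.35 ×10⁻²¹ J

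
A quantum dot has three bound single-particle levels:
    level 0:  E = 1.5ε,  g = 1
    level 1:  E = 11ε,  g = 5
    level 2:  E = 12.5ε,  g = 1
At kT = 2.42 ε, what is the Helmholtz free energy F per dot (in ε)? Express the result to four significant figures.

Eᵢ/kT = 0.619835, 4.54545, 5.16529.
Z = Σ gᵢe^(−Eᵢ/kT) = 1·e^(−0.619835) + 5·e^(−4.54545) + 1·e^(−5.16529) = 0.538033 + 0.0530770 + 0.00571141 = 0.596821.
F = −kT ln Z = −2.42 × ln(0.596821) = −2.42 × -0.516138 = 1.249 ε.

1.249 ε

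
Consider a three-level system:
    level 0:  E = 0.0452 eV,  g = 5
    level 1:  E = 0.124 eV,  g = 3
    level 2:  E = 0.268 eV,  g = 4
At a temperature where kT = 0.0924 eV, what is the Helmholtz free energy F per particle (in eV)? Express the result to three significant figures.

Eᵢ/kT = 0.48918, 1.3420, 2.9004.
Z = Σ gᵢe^(−Eᵢ/kT) = 5·e^(−0.48918) + 3·e^(−1.3420) + 4·e^(−2.9004) = 3.0656 + 0.78397 + 0.22000 = 4.0696.
F = −kT ln Z = −0.0924 × ln(4.0696) = −0.0924 × 1.4035 = -0.130 eV.

-0.130 eV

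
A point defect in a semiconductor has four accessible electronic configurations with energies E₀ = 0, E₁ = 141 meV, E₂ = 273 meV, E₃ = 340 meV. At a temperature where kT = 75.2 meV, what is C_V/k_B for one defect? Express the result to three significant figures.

Eᵢ/kT = 0, 1.8750, 3.6303, 4.5213.
Z = Σ e^(−Eᵢ/kT) = e^(−0) + e^(−1.8750) + e^(−3.6303) + e^(−4.5213) = 1.0000 + 0.15335 + 0.026508 + 0.010875 = 1.1907.
⟨E⟩ = 27.342 meV, ⟨E²⟩ = 5275.5 meV².
C_V/k_B = (⟨E²⟩ − ⟨E⟩²)/(kT)² = (5275.5 − 747.58)/5655.0 = 0.801.

0.801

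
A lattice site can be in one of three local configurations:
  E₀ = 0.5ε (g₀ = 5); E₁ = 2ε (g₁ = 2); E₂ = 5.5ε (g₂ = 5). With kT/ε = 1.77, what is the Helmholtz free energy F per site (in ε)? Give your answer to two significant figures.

-2.7 ε

Eᵢ/kT = 0.2825, 1.130, 3.107.
Z = Σ gᵢe^(−Eᵢ/kT) = 5·e^(−0.2825) + 2·e^(−1.130) + 5·e^(−3.107) = 3.769 + 0.6461 + 0.2237 = 4.639.
F = −kT ln Z = −1.77 × ln(4.639) = −1.77 × 1.534 = -2.7 ε.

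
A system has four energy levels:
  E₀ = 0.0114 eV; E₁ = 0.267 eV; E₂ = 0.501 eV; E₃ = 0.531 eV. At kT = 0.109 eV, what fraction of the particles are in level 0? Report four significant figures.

Eᵢ/kT = 0.104587, 2.44954, 4.59633, 4.87156.
Z = Σ e^(−Eᵢ/kT) = e^(−0.104587) + e^(−2.44954) + e^(−4.59633) + e^(−4.87156) = 0.900696 + 0.0863333 + 0.0100888 + 0.00766140 = 1.00478.
P₀ = e^(−E₀/kT) / Z = 0.900696/1.00478 = 0.8964.

0.8964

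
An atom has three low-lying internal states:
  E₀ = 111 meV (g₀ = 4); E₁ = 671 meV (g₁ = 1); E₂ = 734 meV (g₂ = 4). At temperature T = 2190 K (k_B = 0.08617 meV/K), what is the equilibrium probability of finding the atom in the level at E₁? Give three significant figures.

0.0122

k_BT = 0.08617 × 2190 K = 188.71 meV.
Eᵢ/kT = 0.58820, 3.5557, 3.8896.
Z = Σ gᵢe^(−Eᵢ/kT) = 4·e^(−0.58820) + 1·e^(−3.5557) + 4·e^(−3.8896) = 2.2213 + 0.028561 + 0.081814 = 2.3317.
P₁ = g₁ e^(−E₁/kT) / Z = 0.028561/2.3317 = 0.0122.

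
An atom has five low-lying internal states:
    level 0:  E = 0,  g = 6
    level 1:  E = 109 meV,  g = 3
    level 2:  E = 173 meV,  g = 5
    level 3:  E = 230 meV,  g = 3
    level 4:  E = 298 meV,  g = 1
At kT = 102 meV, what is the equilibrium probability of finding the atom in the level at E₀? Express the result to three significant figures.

Eᵢ/kT = 0, 1.0686, 1.6961, 2.2549, 2.9216.
Z = Σ gᵢe^(−Eᵢ/kT) = 6·e^(−0) + 3·e^(−1.0686) + 5·e^(−1.6961) + 3·e^(−2.2549) + 1·e^(−2.9216) = 6.0000 + 1.0305 + 0.91699 + 0.31465 + 0.053847 = 8.3160.
P₀ = g₀ e^(−E₀/kT) / Z = 6.0000/8.3160 = 0.722.

0.722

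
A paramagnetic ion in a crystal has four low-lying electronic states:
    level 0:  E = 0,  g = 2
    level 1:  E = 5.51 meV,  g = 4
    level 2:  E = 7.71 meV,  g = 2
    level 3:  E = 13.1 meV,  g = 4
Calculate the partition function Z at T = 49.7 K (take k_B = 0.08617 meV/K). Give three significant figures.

k_BT = 0.08617 × 49.7 K = 4.2826 meV.
Eᵢ/kT = 0, 1.2866, 1.8003, 3.0589.
Z = Σ gᵢe^(−Eᵢ/kT) = 2·e^(−0) + 4·e^(−1.2866) + 2·e^(−1.8003) + 4·e^(−3.0589) = 2.0000 + 1.1048 + 0.33050 + 0.18776 = 3.6231.

Z = 3.62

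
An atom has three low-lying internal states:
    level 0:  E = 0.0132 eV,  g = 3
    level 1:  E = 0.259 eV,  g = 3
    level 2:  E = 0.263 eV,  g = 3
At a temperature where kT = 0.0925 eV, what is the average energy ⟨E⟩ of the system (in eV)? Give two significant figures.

0.043 eV

Eᵢ/kT = 0.1427, 2.800, 2.843.
Z = Σ gᵢe^(−Eᵢ/kT) = 3·e^(−0.1427) + 3·e^(−2.800) + 3·e^(−2.843) = 2.601 + 0.1824 + 0.1748 = 2.958.
⟨E⟩ = Σ Eᵢ gᵢe^(−Eᵢ/kT) / Z = (0.0132·2.601 + 0.259·0.1824 + 0.263·0.1748) / 2.958 = 0.043 eV.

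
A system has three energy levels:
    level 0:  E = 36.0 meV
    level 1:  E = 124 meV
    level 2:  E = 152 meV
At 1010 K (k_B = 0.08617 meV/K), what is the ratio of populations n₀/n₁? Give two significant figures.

k_BT = 0.08617 × 1010 K = 87.03 meV.
n₀/n₁ = exp[−(E₀−E₁)/kT] = exp(−(-88.0 meV)/(87.03 meV)) = exp(1.011) = 2.7.

2.7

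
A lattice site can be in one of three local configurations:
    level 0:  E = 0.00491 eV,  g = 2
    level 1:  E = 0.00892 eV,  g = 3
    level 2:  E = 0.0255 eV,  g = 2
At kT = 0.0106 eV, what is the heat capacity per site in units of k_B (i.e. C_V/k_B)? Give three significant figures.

0.222

Eᵢ/kT = 0.46321, 0.84151, 2.4057.
Z = Σ gᵢe^(−Eᵢ/kT) = 2·e^(−0.46321) + 3·e^(−0.84151) + 2·e^(−2.4057) = 1.2585 + 1.2932 + 0.18040 = 2.7321.
⟨E⟩ = 0.0081676 eV, ⟨E²⟩ = 0.000091703 eV².
C_V/k_B = (⟨E²⟩ − ⟨E⟩²)/(kT)² = (0.000091703 − 0.000066710)/0.00011236 = 0.222.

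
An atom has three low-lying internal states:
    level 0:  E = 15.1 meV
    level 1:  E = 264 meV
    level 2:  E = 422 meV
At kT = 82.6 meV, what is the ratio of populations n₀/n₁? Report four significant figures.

20.35

n₀/n₁ = exp[−(E₀−E₁)/kT] = exp(−(-248.9 meV)/(82.6 meV)) = exp(3.01332) = 20.35.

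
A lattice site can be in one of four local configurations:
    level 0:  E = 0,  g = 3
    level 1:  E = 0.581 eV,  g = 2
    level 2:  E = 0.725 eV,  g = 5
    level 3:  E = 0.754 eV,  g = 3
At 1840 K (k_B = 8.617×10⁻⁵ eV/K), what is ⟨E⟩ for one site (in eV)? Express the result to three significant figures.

0.0277 eV

k_BT = 8.617×10⁻⁵ × 1840 K = 0.15855 eV.
Eᵢ/kT = 0, 3.6645, 4.5727, 4.7556.
Z = Σ gᵢe^(−Eᵢ/kT) = 3·e^(−0) + 2·e^(−3.6645) + 5·e^(−4.5727) + 3·e^(−4.7556) = 3.0000 + 0.051234 + 0.051650 + 0.025810 = 3.1287.
⟨E⟩ = Σ Eᵢ gᵢe^(−Eᵢ/kT) / Z = (0·3.0000 + 0.581·0.051234 + 0.725·0.051650 + 0.754·0.025810) / 3.1287 = 0.0277 eV.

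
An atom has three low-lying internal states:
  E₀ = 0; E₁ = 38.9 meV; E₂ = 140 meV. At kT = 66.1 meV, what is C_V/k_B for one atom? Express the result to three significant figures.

Eᵢ/kT = 0, 0.58850, 2.1180.
Z = Σ e^(−Eᵢ/kT) = e^(−0) + e^(−0.58850) + e^(−2.1180) = 1.0000 + 0.55516 + 0.12027 = 1.6754.
⟨E⟩ = 22.940 meV, ⟨E²⟩ = 1908.4 meV².
C_V/k_B = (⟨E²⟩ − ⟨E⟩²)/(kT)² = (1908.4 − 526.24)/4369.2 = 0.316.

0.316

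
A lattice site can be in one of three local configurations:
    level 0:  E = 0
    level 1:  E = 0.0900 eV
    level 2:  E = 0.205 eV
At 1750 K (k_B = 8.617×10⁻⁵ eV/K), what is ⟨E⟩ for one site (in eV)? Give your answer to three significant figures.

0.0565 eV

k_BT = 8.617×10⁻⁵ × 1750 K = 0.15080 eV.
Eᵢ/kT = 0, 0.59682, 1.3594.
Z = Σ e^(−Eᵢ/kT) = e^(−0) + e^(−0.59682) + e^(−1.3594) = 1.0000 + 0.55056 + 0.25681 = 1.8074.
⟨E⟩ = Σ Eᵢ e^(−Eᵢ/kT) / Z = (0·1.0000 + 0.0900·0.55056 + 0.205·0.25681) / 1.8074 = 0.0565 eV.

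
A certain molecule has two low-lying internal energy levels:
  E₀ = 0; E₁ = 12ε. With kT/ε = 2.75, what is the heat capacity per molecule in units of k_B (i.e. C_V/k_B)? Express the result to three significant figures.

0.236

Eᵢ/kT = 0, 4.3636.
Z = Σ e^(−Eᵢ/kT) = e^(−0) + e^(−4.3636) = 1.0000 + 0.012732 = 1.0127.
⟨E⟩ = 0.15087 ε, ⟨E²⟩ = 1.8104 ε².
C_V/k_B = (⟨E²⟩ − ⟨E⟩²)/(kT)² = (1.8104 − 0.022762)/7.5625 = 0.236.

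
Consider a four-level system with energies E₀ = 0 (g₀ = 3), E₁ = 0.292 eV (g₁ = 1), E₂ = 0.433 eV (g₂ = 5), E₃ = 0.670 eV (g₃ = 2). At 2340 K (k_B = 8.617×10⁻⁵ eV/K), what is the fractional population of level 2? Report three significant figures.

k_BT = 8.617×10⁻⁵ × 2340 K = 0.20164 eV.
Eᵢ/kT = 0, 1.4481, 2.1474, 3.3228.
Z = Σ gᵢe^(−Eᵢ/kT) = 3·e^(−0) + 1·e^(−1.4481) + 5·e^(−2.1474) + 2·e^(−3.3228) = 3.0000 + 0.23502 + 0.58394 + 0.072103 = 3.8911.
P₂ = g₂ e^(−E₂/kT) / Z = 0.58394/3.8911 = 0.150.

0.150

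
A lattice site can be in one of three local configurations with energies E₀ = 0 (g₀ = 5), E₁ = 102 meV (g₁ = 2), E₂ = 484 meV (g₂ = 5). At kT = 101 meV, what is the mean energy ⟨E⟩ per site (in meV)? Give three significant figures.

16.4 meV

Eᵢ/kT = 0, 1.0099, 4.7921.
Z = Σ gᵢe^(−Eᵢ/kT) = 5·e^(−0) + 2·e^(−1.0099) + 5·e^(−4.7921) = 5.0000 + 0.72851 + 0.041475 = 5.7700.
⟨E⟩ = Σ Eᵢ gᵢe^(−Eᵢ/kT) / Z = (0·5.0000 + 102·0.72851 + 484·0.041475) / 5.7700 = 16.4 meV.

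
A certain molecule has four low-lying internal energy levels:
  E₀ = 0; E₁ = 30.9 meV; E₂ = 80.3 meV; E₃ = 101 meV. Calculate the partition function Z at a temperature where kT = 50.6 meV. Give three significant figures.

Z = 1.88

Eᵢ/kT = 0, 0.61067, 1.5870, 1.9960.
Z = Σ e^(−Eᵢ/kT) = e^(−0) + e^(−0.61067) + e^(−1.5870) + e^(−1.9960) = 1.0000 + 0.54299 + 0.20454 + 0.13588 = 1.8834.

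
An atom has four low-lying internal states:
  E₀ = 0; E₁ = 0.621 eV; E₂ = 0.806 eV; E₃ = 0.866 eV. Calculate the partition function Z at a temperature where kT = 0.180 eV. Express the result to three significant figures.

Eᵢ/kT = 0, 3.4500, 4.4778, 4.8111.
Z = Σ e^(−Eᵢ/kT) = e^(−0) + e^(−3.4500) + e^(−4.4778) + e^(−4.8111) = 1.0000 + 0.031746 + 0.011358 + 0.0081389 = 1.0512.

Z = 1.05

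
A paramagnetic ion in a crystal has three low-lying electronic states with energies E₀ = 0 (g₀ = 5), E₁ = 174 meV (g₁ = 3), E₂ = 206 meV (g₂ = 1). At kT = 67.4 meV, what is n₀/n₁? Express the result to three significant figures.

22.0

n₀/n₁ = (g₀/g₁) exp[−(E₀−E₁)/kT] = (5/3) × exp(−(-174 meV)/(67.4 meV)) = (5/3) × exp(2.5816) = 22.0.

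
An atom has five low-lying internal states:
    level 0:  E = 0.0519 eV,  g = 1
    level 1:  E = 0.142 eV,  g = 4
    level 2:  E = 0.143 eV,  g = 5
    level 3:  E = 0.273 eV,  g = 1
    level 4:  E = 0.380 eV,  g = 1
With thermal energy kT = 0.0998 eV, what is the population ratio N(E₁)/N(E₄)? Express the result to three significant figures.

n₁/n₄ = (g₁/g₄) exp[−(E₁−E₄)/kT] = (4/1) × exp(−(-0.238 eV)/(0.0998 eV)) = (4/1) × exp(2.3848) = 43.4.

43.4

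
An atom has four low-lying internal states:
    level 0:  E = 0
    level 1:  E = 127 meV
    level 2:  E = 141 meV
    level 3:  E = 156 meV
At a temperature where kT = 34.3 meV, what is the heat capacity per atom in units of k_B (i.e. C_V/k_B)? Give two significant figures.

Eᵢ/kT = 0, 3.703, 4.111, 4.548.
Z = Σ e^(−Eᵢ/kT) = e^(−0) + e^(−3.703) + e^(−4.111) + e^(−4.548) = 1.000 + 0.02465 + 0.01639 + 0.01059 = 1.052.
⟨E⟩ = 6.743 meV, ⟨E²⟩ = 932.6 meV².
C_V/k_B = (⟨E²⟩ − ⟨E⟩²)/(kT)² = (932.6 − 45.47)/1176 = 0.75.

0.75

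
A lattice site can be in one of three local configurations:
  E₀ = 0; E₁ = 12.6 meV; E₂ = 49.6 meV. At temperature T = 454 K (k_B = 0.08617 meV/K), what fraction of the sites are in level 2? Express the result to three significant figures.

0.140

k_BT = 0.08617 × 454 K = 39.121 meV.
Eᵢ/kT = 0, 0.32208, 1.2679.
Z = Σ e^(−Eᵢ/kT) = e^(−0) + e^(−0.32208) + e^(−1.2679) = 1.0000 + 0.72464 + 0.28142 = 2.0061.
P₂ = e^(−E₂/kT) / Z = 0.28142/2.0061 = 0.140.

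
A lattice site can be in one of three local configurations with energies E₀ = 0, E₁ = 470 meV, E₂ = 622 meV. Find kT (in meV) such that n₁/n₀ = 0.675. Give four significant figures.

n₁/n₀ = exp[−(E₁−E₀)/kT] = 0.675.
⇒ (E₁−E₀)/kT = ln(1/0.675) = ln(1.48148) = 0.393042.
kT = 470 meV / 0.393042 = 1196 meV.

1196 meV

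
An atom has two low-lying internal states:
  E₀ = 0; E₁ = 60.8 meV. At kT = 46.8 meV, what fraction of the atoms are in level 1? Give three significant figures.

Eᵢ/kT = 0, 1.2991.
Z = Σ e^(−Eᵢ/kT) = e^(−0) + e^(−1.2991) = 1.0000 + 0.27278 = 1.2728.
P₁ = e^(−E₁/kT) / Z = 0.27278/1.2728 = 0.214.

0.214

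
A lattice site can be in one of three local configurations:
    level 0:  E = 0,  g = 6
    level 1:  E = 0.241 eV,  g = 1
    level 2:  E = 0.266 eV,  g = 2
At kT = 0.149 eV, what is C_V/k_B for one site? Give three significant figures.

0.223

Eᵢ/kT = 0, 1.6174, 1.7852.
Z = Σ gᵢe^(−Eᵢ/kT) = 6·e^(−0) + 1·e^(−1.6174) + 2·e^(−1.7852) = 6.0000 + 0.19841 + 0.33553 = 6.5339.
⟨E⟩ = 0.020978 eV, ⟨E²⟩ = 0.0053972 eV².
C_V/k_B = (⟨E²⟩ − ⟨E⟩²)/(kT)² = (0.0053972 − 0.00044008)/0.022201 = 0.223.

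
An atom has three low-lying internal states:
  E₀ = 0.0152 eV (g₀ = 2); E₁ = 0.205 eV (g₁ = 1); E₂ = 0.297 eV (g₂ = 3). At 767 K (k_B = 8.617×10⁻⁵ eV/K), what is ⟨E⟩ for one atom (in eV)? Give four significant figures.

k_BT = 8.617×10⁻⁵ × 767 K = 0.0660924 eV.
Eᵢ/kT = 0.229981, 3.10172, 4.49371.
Z = Σ gᵢe^(−Eᵢ/kT) = 2·e^(−0.229981) + 1·e^(−3.10172) + 3·e^(−4.49371) = 1.58910 + 0.0449718 + 0.0335373 = 1.66761.
⟨E⟩ = Σ Eᵢ gᵢe^(−Eᵢ/kT) / Z = (0.0152·1.58910 + 0.205·0.0449718 + 0.297·0.0335373) / 1.66761 = 0.02599 eV.

0.02599 eV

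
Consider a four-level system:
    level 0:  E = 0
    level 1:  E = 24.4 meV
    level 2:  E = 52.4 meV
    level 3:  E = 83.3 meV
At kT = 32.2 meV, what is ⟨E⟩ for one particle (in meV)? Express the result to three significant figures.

16.1 meV

Eᵢ/kT = 0, 0.75776, 1.6273, 2.5870.
Z = Σ e^(−Eᵢ/kT) = e^(−0) + e^(−0.75776) + e^(−1.6273) + e^(−2.5870) = 1.0000 + 0.46872 + 0.19646 + 0.075245 = 1.7404.
⟨E⟩ = Σ Eᵢ e^(−Eᵢ/kT) / Z = (0·1.0000 + 24.4·0.46872 + 52.4·0.19646 + 83.3·0.075245) / 1.7404 = 16.1 meV.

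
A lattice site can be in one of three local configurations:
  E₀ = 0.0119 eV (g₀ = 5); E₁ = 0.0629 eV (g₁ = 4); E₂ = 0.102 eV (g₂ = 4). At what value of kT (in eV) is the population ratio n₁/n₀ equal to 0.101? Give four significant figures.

n₁/n₀ = (g₁/g₀) exp[−(E₁−E₀)/kT] = 0.101.
⇒ (E₁−E₀)/kT = ln((4/5)/0.101) = ln(7.92079) = 2.06949.
kT = 0.0510 eV / 2.06949 = 0.02464 eV.

0.02464 eV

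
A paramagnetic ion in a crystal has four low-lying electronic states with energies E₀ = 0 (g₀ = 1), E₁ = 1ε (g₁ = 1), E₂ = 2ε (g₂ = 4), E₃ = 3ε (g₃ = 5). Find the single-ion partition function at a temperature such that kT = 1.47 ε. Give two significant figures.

Z = 3.2

Eᵢ/kT = 0, 0.6803, 1.361, 2.041.
Z = Σ gᵢe^(−Eᵢ/kT) = 1·e^(−0) + 1·e^(−0.6803) + 4·e^(−1.361) + 5·e^(−2.041) = 1.000 + 0.5065 + 1.026 + 0.6495 = 3.182.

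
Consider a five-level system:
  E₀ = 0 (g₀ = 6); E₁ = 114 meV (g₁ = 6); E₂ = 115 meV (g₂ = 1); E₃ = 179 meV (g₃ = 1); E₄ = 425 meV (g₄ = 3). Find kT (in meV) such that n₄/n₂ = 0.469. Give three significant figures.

167 meV

n₄/n₂ = (g₄/g₂) exp[−(E₄−E₂)/kT] = 0.469.
⇒ (E₄−E₂)/kT = ln((3/1)/0.469) = ln(6.3966) = 1.8558.
kT = 310 meV / 1.8558 = 167 meV.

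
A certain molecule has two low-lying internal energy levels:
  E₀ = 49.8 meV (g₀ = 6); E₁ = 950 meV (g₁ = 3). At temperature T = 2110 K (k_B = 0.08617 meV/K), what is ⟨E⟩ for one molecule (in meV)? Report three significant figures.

53.0 meV

k_BT = 0.08617 × 2110 K = 181.82 meV.
Eᵢ/kT = 0.27390, 5.2249.
Z = Σ gᵢe^(−Eᵢ/kT) = 6·e^(−0.27390) + 3·e^(−5.2249) = 4.5624 + 0.016143 = 4.5785.
⟨E⟩ = Σ Eᵢ gᵢe^(−Eᵢ/kT) / Z = (49.8·4.5624 + 950·0.016143) / 4.5785 = 53.0 meV.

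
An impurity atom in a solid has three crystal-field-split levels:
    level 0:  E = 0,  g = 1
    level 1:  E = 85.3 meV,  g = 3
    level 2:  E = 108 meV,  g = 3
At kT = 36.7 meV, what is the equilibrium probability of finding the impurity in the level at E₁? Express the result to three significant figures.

Eᵢ/kT = 0, 2.3243, 2.9428.
Z = Σ gᵢe^(−Eᵢ/kT) = 1·e^(−0) + 3·e^(−2.3243) + 3·e^(−2.9428) = 1.0000 + 0.29356 + 0.15815 = 1.4517.
P₁ = g₁ e^(−E₁/kT) / Z = 0.29356/1.4517 = 0.202.

0.202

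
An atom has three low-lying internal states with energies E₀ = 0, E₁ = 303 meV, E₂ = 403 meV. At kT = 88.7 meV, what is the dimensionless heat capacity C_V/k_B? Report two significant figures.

0.55

Eᵢ/kT = 0, 3.416, 4.543.
Z = Σ e^(−Eᵢ/kT) = e^(−0) + e^(−3.416) + e^(−4.543) = 1.000 + 0.03284 + 0.01064 = 1.043.
⟨E⟩ = 13.65 meV, ⟨E²⟩ = 4547 meV².
C_V/k_B = (⟨E²⟩ − ⟨E⟩²)/(kT)² = (4547 − 186.3)/7868 = 0.55.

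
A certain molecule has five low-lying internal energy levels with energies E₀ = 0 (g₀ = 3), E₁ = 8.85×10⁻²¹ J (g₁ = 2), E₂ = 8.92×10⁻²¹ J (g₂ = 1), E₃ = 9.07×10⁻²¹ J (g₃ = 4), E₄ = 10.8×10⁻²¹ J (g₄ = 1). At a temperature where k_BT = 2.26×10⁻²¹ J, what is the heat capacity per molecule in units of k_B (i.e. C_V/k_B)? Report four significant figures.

Eᵢ/kT = 0, 3.91593, 3.94690, 4.01327, 4.77876.
Z = Σ gᵢe^(−Eᵢ/kT) = 3·e^(−0) + 2·e^(−3.91593) + 1·e^(−3.94690) + 4·e^(−4.01327) + 1·e^(−4.77876) = 3.00000 + 0.0398440 + 0.0193145 + 0.0722968 + 0.00840642 = 3.13986.
⟨E⟩ = 0.404931, ⟨E²⟩ = 3.68981.
C_V/k_B = (⟨E²⟩ − ⟨E⟩²)/(kT)² = (3.68981 − 0.163969)/5.10760 = 0.6903.

0.6903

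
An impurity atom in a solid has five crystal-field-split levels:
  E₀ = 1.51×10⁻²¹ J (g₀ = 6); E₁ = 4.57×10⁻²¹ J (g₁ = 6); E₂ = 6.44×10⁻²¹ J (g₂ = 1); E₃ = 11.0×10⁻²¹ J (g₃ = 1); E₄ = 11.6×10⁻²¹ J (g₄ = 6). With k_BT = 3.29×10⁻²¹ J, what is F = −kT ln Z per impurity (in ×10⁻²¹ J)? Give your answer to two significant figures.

-5.7 ×10⁻²¹ J

Eᵢ/kT = 0.4590, 1.389, 1.957, 3.343, 3.526.
Z = Σ gᵢe^(−Eᵢ/kT) = 6·e^(−0.4590) + 6·e^(−1.389) + 1·e^(−1.957) + 1·e^(−3.343) + 6·e^(−3.526) = 3.791 + 1.496 + 0.1413 + 0.03533 + 0.1765 = 5.640.
F = −kT ln Z = −3.29 × ln(5.640) = −3.29 × 1.730 = -5.7 ×10⁻²¹ J.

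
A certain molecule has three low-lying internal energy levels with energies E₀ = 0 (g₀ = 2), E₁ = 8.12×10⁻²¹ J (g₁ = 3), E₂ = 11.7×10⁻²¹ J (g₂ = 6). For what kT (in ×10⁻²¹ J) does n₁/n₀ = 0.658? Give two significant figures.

n₁/n₀ = (g₁/g₀) exp[−(E₁−E₀)/kT] = 0.658.
⇒ (E₁−E₀)/kT = ln((3/2)/0.658) = ln(2.280) = 0.8242.
kT = 8.12 ×10⁻²¹ J / 0.8242 = 9.9 ×10⁻²¹ J.

9.9 ×10⁻²¹ J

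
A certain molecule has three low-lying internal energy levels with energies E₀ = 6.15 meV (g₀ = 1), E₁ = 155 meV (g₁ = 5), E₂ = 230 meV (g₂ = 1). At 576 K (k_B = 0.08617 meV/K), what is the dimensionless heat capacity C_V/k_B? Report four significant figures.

k_BT = 0.08617 × 576 K = 49.6339 meV.
Eᵢ/kT = 0.123907, 3.12287, 4.63393.
Z = Σ gᵢe^(−Eᵢ/kT) = 1·e^(−0.123907) + 5·e^(−3.12287) + 1·e^(−4.63393) = 0.883462 + 0.220153 + 0.00971650 = 1.11333.
⟨E⟩ = 37.5377 meV, ⟨E²⟩ = 5242.46 meV².
C_V/k_B = (⟨E²⟩ − ⟨E⟩²)/(kT)² = (5242.46 − 1409.08)/2463.52 = 1.556.

1.556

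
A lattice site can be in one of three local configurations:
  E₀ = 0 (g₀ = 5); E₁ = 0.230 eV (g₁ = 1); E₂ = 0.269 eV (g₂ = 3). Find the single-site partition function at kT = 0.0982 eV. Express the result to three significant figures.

Eᵢ/kT = 0, 2.3422, 2.7393.
Z = Σ gᵢe^(−Eᵢ/kT) = 5·e^(−0) + 1·e^(−2.3422) + 3·e^(−2.7393) = 5.0000 + 0.096116 + 0.19385 = 5.2900.

Z = 5.29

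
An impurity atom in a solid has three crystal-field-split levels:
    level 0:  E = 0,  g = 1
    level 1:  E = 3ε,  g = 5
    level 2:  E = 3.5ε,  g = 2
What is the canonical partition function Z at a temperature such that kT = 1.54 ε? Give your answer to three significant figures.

Eᵢ/kT = 0, 1.9481, 2.2727.
Z = Σ gᵢe^(−Eᵢ/kT) = 1·e^(−0) + 5·e^(−1.9481) + 2·e^(−2.2727) = 1.0000 + 0.71272 + 0.20607 = 1.9188.

Z = 1.92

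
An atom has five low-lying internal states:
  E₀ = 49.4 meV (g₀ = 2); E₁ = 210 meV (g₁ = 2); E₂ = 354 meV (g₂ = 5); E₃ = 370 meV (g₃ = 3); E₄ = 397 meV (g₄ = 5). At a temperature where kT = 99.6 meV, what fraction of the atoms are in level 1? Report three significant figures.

Eᵢ/kT = 0.49598, 2.1084, 3.5542, 3.7149, 3.9859.
Z = Σ gᵢe^(−Eᵢ/kT) = 2·e^(−0.49598) + 2·e^(−2.1084) + 5·e^(−3.5542) + 3·e^(−3.7149) + 5·e^(−3.9859) = 1.2179 + 0.24286 + 0.14302 + 0.073074 + 0.092879 = 1.7697.
P₁ = g₁ e^(−E₁/kT) / Z = 0.24286/1.7697 = 0.137.

0.137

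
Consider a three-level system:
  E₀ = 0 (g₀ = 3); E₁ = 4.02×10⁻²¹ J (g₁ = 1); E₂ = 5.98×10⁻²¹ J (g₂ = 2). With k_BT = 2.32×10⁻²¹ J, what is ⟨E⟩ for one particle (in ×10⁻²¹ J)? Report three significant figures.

0.486 ×10⁻²¹ J

Eᵢ/kT = 0, 1.7328, 2.5776.
Z = Σ gᵢe^(−Eᵢ/kT) = 3·e^(−0) + 1·e^(−1.7328) + 2·e^(−2.5776) = 3.0000 + 0.17679 + 0.15191 = 3.3287.
⟨E⟩ = Σ Eᵢ gᵢe^(−Eᵢ/kT) / Z = (0·3.0000 + 4.02·0.17679 + 5.98·0.15191) / 3.3287 = 0.486 ×10⁻²¹ J.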